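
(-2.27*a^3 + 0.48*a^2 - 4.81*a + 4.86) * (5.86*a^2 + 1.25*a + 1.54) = -13.3022*a^5 - 0.0246999999999997*a^4 - 31.0824*a^3 + 23.2063*a^2 - 1.3324*a + 7.4844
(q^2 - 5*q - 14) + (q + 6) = q^2 - 4*q - 8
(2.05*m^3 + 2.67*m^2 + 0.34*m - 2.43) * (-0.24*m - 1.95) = -0.492*m^4 - 4.6383*m^3 - 5.2881*m^2 - 0.0798*m + 4.7385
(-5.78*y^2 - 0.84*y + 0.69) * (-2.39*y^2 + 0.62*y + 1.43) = 13.8142*y^4 - 1.576*y^3 - 10.4353*y^2 - 0.7734*y + 0.9867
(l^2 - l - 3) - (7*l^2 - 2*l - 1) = -6*l^2 + l - 2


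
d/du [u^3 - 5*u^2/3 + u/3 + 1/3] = 3*u^2 - 10*u/3 + 1/3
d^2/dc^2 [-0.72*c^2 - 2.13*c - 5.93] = -1.44000000000000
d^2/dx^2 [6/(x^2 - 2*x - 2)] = 12*(x^2 - 2*x - 4*(x - 1)^2 - 2)/(-x^2 + 2*x + 2)^3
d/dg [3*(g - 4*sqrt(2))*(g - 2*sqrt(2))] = 6*g - 18*sqrt(2)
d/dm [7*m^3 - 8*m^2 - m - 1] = 21*m^2 - 16*m - 1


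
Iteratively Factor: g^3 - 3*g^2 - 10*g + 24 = (g - 2)*(g^2 - g - 12) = (g - 2)*(g + 3)*(g - 4)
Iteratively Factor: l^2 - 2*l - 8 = (l + 2)*(l - 4)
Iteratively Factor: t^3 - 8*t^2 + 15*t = (t - 3)*(t^2 - 5*t) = t*(t - 3)*(t - 5)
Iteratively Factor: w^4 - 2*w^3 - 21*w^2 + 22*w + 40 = (w + 4)*(w^3 - 6*w^2 + 3*w + 10) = (w + 1)*(w + 4)*(w^2 - 7*w + 10) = (w - 5)*(w + 1)*(w + 4)*(w - 2)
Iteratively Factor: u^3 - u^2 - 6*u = (u + 2)*(u^2 - 3*u) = (u - 3)*(u + 2)*(u)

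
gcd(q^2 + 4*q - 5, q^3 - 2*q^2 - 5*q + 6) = q - 1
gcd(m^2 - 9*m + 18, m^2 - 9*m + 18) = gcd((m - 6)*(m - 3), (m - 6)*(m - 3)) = m^2 - 9*m + 18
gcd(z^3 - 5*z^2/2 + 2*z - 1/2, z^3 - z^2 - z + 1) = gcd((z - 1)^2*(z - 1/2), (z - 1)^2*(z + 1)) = z^2 - 2*z + 1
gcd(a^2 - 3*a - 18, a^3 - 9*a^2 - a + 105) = a + 3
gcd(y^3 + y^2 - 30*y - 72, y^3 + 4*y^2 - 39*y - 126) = y^2 - 3*y - 18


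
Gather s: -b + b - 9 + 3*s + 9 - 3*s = 0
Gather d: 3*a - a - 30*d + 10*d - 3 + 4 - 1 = 2*a - 20*d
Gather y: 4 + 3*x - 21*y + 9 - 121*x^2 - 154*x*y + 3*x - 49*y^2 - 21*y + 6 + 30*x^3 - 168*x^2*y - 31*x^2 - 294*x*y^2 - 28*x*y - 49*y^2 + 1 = 30*x^3 - 152*x^2 + 6*x + y^2*(-294*x - 98) + y*(-168*x^2 - 182*x - 42) + 20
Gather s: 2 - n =2 - n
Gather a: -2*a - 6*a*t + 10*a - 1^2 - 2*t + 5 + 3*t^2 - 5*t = a*(8 - 6*t) + 3*t^2 - 7*t + 4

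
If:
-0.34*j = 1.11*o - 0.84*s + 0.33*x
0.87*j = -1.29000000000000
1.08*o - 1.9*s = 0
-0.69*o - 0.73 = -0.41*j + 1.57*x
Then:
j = -1.48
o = 1.61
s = 0.92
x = -1.56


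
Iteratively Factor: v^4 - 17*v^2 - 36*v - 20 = (v - 5)*(v^3 + 5*v^2 + 8*v + 4) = (v - 5)*(v + 2)*(v^2 + 3*v + 2) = (v - 5)*(v + 1)*(v + 2)*(v + 2)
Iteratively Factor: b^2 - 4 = (b - 2)*(b + 2)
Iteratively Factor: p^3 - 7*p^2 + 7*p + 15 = (p - 5)*(p^2 - 2*p - 3) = (p - 5)*(p - 3)*(p + 1)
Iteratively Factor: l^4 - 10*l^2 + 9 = (l + 3)*(l^3 - 3*l^2 - l + 3) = (l - 1)*(l + 3)*(l^2 - 2*l - 3) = (l - 3)*(l - 1)*(l + 3)*(l + 1)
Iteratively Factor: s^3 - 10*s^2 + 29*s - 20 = (s - 4)*(s^2 - 6*s + 5) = (s - 4)*(s - 1)*(s - 5)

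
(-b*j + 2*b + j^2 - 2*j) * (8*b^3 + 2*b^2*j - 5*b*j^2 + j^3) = -8*b^4*j + 16*b^4 + 6*b^3*j^2 - 12*b^3*j + 7*b^2*j^3 - 14*b^2*j^2 - 6*b*j^4 + 12*b*j^3 + j^5 - 2*j^4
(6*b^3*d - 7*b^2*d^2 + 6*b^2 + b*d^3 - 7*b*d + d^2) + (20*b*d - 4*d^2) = 6*b^3*d - 7*b^2*d^2 + 6*b^2 + b*d^3 + 13*b*d - 3*d^2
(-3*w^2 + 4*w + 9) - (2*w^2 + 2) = -5*w^2 + 4*w + 7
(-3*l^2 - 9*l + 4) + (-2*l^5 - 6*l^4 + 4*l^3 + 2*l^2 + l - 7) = -2*l^5 - 6*l^4 + 4*l^3 - l^2 - 8*l - 3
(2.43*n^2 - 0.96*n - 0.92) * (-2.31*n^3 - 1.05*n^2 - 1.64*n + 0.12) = -5.6133*n^5 - 0.3339*n^4 - 0.852*n^3 + 2.832*n^2 + 1.3936*n - 0.1104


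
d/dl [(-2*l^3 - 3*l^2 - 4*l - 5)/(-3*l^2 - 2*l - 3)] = 2*(3*l^4 + 4*l^3 + 6*l^2 - 6*l + 1)/(9*l^4 + 12*l^3 + 22*l^2 + 12*l + 9)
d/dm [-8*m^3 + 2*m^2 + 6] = 4*m*(1 - 6*m)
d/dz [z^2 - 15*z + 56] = 2*z - 15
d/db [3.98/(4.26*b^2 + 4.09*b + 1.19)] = (-33.9096*b - 16.2782)/(4.26*b^2 + 4.09*b + 1.19)^2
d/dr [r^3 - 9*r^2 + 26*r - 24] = 3*r^2 - 18*r + 26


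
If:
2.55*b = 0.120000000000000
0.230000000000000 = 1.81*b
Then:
No Solution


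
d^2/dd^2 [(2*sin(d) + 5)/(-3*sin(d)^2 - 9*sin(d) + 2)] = (18*sin(d)^5 + 126*sin(d)^4 + 441*sin(d)^3 + 291*sin(d)^2 - 784*sin(d) - 942)/(3*sin(d)^2 + 9*sin(d) - 2)^3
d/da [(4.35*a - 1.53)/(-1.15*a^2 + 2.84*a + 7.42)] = (5.0025*a^2 - 3.519*a + 36.6222)/(1.3225*a^4 - 6.532*a^3 - 9.0004*a^2 + 42.1456*a + 55.0564)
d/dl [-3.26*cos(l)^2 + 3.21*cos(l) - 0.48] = (6.52*cos(l) - 3.21)*sin(l)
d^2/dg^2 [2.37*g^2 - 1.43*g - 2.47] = 4.74000000000000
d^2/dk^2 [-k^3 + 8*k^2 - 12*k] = 16 - 6*k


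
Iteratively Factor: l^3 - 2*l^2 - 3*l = (l + 1)*(l^2 - 3*l) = l*(l + 1)*(l - 3)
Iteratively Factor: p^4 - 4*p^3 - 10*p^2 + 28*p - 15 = (p - 5)*(p^3 + p^2 - 5*p + 3) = (p - 5)*(p + 3)*(p^2 - 2*p + 1) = (p - 5)*(p - 1)*(p + 3)*(p - 1)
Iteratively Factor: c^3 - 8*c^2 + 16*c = (c)*(c^2 - 8*c + 16) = c*(c - 4)*(c - 4)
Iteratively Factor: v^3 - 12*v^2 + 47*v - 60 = (v - 4)*(v^2 - 8*v + 15) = (v - 5)*(v - 4)*(v - 3)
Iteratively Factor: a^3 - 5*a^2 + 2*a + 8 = (a - 2)*(a^2 - 3*a - 4) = (a - 2)*(a + 1)*(a - 4)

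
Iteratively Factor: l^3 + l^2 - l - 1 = (l - 1)*(l^2 + 2*l + 1) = (l - 1)*(l + 1)*(l + 1)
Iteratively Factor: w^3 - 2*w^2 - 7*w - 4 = (w - 4)*(w^2 + 2*w + 1) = (w - 4)*(w + 1)*(w + 1)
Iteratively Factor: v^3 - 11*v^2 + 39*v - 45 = (v - 5)*(v^2 - 6*v + 9) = (v - 5)*(v - 3)*(v - 3)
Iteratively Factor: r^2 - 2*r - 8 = (r + 2)*(r - 4)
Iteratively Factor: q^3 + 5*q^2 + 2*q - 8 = (q - 1)*(q^2 + 6*q + 8) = (q - 1)*(q + 4)*(q + 2)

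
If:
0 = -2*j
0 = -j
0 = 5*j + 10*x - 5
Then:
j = 0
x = 1/2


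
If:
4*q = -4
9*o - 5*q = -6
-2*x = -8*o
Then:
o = -11/9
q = -1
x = -44/9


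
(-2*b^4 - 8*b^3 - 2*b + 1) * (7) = -14*b^4 - 56*b^3 - 14*b + 7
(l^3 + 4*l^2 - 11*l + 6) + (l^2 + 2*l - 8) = l^3 + 5*l^2 - 9*l - 2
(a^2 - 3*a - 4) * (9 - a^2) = -a^4 + 3*a^3 + 13*a^2 - 27*a - 36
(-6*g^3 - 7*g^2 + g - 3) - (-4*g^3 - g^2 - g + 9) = -2*g^3 - 6*g^2 + 2*g - 12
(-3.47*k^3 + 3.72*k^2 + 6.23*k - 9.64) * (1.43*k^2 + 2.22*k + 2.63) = -4.9621*k^5 - 2.3838*k^4 + 8.0412*k^3 + 9.829*k^2 - 5.0159*k - 25.3532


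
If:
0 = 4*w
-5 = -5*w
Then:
No Solution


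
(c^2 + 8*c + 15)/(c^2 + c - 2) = (c^2 + 8*c + 15)/(c^2 + c - 2)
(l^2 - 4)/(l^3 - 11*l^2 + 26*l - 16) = (l + 2)/(l^2 - 9*l + 8)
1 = 1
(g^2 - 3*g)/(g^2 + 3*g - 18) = g/(g + 6)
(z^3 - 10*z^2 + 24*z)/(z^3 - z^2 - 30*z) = (z - 4)/(z + 5)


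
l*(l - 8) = l^2 - 8*l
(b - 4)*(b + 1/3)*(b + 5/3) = b^3 - 2*b^2 - 67*b/9 - 20/9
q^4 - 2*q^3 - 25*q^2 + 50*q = q*(q - 5)*(q - 2)*(q + 5)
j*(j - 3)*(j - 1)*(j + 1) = j^4 - 3*j^3 - j^2 + 3*j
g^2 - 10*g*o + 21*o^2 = (g - 7*o)*(g - 3*o)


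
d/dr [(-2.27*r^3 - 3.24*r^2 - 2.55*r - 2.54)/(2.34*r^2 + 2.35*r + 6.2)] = (-5.3118*r^4 - 10.669*r^3 - 43.869*r^2 - 28.2888*r - 9.841)/(5.4756*r^4 + 10.998*r^3 + 34.5385*r^2 + 29.14*r + 38.44)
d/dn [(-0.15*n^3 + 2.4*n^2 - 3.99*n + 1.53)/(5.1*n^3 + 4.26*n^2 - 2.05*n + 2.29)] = (4.44089209850063e-16*n^5 - 12.879*n^4 + 41.313*n^3 - 12.3621*n^2 - 2.0436*n - 6.0006)/(26.01*n^6 + 43.452*n^5 - 2.7624*n^4 + 5.892*n^3 + 23.7133*n^2 - 9.389*n + 5.2441)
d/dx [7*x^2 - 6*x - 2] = 14*x - 6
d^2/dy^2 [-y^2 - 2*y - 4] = -2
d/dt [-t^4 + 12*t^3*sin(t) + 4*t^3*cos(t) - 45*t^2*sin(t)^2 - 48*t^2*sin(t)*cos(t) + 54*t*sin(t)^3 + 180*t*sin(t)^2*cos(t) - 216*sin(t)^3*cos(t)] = -4*t^3*sin(t) + 12*t^3*cos(t) - 4*t^3 + 96*t^2*sin(t)^2 - 90*t^2*sin(t)*cos(t) + 36*t^2*sin(t) + 12*t^2*cos(t) - 48*t^2 - 540*t*sin(t)^3 + 162*t*sin(t)^2*cos(t) - 90*t*sin(t)^2 - 96*t*sin(t)*cos(t) + 360*t*sin(t) + 864*sin(t)^4 + 54*sin(t)^3 + 180*sin(t)^2*cos(t) - 648*sin(t)^2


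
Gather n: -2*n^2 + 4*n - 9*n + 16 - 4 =-2*n^2 - 5*n + 12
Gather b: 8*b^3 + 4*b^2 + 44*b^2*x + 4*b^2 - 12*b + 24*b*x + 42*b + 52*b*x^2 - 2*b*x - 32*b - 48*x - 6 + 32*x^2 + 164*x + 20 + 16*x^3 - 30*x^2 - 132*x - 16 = 8*b^3 + b^2*(44*x + 8) + b*(52*x^2 + 22*x - 2) + 16*x^3 + 2*x^2 - 16*x - 2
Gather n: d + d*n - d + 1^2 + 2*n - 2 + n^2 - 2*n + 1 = d*n + n^2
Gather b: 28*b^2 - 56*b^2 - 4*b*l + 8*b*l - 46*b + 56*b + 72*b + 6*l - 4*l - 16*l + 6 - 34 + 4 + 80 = -28*b^2 + b*(4*l + 82) - 14*l + 56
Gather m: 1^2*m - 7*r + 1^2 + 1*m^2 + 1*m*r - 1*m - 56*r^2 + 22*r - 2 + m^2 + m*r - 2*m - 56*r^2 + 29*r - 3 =2*m^2 + m*(2*r - 2) - 112*r^2 + 44*r - 4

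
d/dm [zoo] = 0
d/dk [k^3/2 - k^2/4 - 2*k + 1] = 3*k^2/2 - k/2 - 2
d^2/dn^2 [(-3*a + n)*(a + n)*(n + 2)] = -4*a + 6*n + 4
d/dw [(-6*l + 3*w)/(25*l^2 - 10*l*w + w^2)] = 3*(-l - w)/(-125*l^3 + 75*l^2*w - 15*l*w^2 + w^3)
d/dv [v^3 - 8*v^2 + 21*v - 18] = 3*v^2 - 16*v + 21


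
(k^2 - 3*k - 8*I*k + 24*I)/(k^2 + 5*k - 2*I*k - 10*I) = (k^2 - k*(3 + 8*I) + 24*I)/(k^2 + k*(5 - 2*I) - 10*I)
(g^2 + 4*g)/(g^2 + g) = (g + 4)/(g + 1)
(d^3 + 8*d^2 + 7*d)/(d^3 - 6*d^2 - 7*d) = (d + 7)/(d - 7)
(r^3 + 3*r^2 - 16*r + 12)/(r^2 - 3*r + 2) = r + 6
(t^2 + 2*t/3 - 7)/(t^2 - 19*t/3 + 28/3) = (t + 3)/(t - 4)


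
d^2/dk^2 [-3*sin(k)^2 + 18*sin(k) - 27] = -18*sin(k) - 6*cos(2*k)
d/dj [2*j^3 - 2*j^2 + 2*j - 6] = 6*j^2 - 4*j + 2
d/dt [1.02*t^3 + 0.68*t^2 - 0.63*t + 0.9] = 3.06*t^2 + 1.36*t - 0.63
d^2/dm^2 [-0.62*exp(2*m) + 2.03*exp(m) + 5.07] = (2.03 - 2.48*exp(m))*exp(m)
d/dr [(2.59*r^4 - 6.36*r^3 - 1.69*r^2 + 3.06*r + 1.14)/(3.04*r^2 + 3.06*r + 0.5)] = (15.7472*r^5 + 4.4418*r^4 - 33.7432*r^3 - 24.0138*r^2 - 8.6212*r - 1.9584)/(9.2416*r^4 + 18.6048*r^3 + 12.4036*r^2 + 3.06*r + 0.25)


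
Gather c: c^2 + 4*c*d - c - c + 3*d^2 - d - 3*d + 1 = c^2 + c*(4*d - 2) + 3*d^2 - 4*d + 1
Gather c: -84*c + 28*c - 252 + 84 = -56*c - 168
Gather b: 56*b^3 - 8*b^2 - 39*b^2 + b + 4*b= 56*b^3 - 47*b^2 + 5*b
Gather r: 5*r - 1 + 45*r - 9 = 50*r - 10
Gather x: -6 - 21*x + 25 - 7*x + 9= 28 - 28*x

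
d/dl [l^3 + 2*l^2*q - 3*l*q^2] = 3*l^2 + 4*l*q - 3*q^2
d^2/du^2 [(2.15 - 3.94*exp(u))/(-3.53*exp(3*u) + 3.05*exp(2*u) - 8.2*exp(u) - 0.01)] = (196.383784*exp(6*u) - 368.378445*exp(5*u) - 164.909385*exp(4*u) - 107.737966*exp(3*u) + 162.718575*exp(2*u) - 145.15138*exp(u) + 0.176694)*exp(u)/(43.986977*exp(9*u) - 114.017235*exp(8*u) + 405.051615*exp(7*u) - 557.710598*exp(6*u) + 940.26711*exp(5*u) - 613.230165*exp(4*u) + 549.868459*exp(3*u) + 2.016285*exp(2*u) + 0.00246*exp(u) + 1.0e-6)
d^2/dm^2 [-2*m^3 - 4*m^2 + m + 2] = -12*m - 8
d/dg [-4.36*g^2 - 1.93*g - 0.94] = -8.72*g - 1.93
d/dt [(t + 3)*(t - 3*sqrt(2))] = 2*t - 3*sqrt(2) + 3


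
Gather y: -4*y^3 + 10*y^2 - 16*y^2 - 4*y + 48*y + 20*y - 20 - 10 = -4*y^3 - 6*y^2 + 64*y - 30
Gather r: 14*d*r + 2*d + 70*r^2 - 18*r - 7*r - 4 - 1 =2*d + 70*r^2 + r*(14*d - 25) - 5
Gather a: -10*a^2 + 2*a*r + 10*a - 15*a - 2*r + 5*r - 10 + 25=-10*a^2 + a*(2*r - 5) + 3*r + 15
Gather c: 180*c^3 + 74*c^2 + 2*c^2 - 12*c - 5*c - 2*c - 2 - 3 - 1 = 180*c^3 + 76*c^2 - 19*c - 6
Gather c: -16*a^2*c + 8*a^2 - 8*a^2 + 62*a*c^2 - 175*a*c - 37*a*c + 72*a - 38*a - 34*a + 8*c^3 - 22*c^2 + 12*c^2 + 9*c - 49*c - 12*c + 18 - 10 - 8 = 8*c^3 + c^2*(62*a - 10) + c*(-16*a^2 - 212*a - 52)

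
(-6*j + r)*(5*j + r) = -30*j^2 - j*r + r^2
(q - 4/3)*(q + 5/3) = q^2 + q/3 - 20/9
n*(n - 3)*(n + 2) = n^3 - n^2 - 6*n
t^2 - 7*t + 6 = (t - 6)*(t - 1)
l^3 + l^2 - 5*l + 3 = (l - 1)^2*(l + 3)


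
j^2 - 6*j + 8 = (j - 4)*(j - 2)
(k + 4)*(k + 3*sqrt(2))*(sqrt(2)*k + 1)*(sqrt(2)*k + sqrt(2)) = 2*k^4 + 7*sqrt(2)*k^3 + 10*k^3 + 14*k^2 + 35*sqrt(2)*k^2 + 30*k + 28*sqrt(2)*k + 24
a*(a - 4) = a^2 - 4*a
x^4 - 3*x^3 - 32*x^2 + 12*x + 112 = (x - 7)*(x - 2)*(x + 2)*(x + 4)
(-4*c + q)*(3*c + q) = -12*c^2 - c*q + q^2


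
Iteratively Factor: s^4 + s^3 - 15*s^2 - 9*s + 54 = (s + 3)*(s^3 - 2*s^2 - 9*s + 18) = (s - 2)*(s + 3)*(s^2 - 9) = (s - 3)*(s - 2)*(s + 3)*(s + 3)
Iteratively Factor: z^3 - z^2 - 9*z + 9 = (z - 1)*(z^2 - 9) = (z - 1)*(z + 3)*(z - 3)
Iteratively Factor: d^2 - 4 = (d + 2)*(d - 2)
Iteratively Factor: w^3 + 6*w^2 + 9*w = (w + 3)*(w^2 + 3*w) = (w + 3)^2*(w)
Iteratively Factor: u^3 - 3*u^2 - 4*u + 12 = (u - 3)*(u^2 - 4) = (u - 3)*(u - 2)*(u + 2)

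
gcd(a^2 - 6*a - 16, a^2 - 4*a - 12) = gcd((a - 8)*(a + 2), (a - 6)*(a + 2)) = a + 2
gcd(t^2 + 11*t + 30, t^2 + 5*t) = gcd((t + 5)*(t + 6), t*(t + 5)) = t + 5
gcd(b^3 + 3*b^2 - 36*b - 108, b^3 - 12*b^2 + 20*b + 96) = b - 6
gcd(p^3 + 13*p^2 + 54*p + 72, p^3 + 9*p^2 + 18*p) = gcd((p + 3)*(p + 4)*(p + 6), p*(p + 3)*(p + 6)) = p^2 + 9*p + 18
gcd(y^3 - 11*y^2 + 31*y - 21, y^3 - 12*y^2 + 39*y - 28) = y^2 - 8*y + 7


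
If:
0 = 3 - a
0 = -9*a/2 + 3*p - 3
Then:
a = 3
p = 11/2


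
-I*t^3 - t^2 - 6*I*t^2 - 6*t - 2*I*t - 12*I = (t + 6)*(t - 2*I)*(-I*t + 1)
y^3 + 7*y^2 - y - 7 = (y - 1)*(y + 1)*(y + 7)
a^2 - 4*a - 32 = (a - 8)*(a + 4)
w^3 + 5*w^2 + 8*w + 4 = (w + 1)*(w + 2)^2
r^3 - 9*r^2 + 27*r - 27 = (r - 3)^3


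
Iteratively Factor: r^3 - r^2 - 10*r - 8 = (r + 2)*(r^2 - 3*r - 4) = (r - 4)*(r + 2)*(r + 1)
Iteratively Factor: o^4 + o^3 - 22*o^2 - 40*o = (o - 5)*(o^3 + 6*o^2 + 8*o) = (o - 5)*(o + 2)*(o^2 + 4*o) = (o - 5)*(o + 2)*(o + 4)*(o)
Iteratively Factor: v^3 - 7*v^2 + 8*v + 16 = (v - 4)*(v^2 - 3*v - 4) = (v - 4)^2*(v + 1)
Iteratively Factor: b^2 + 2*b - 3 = (b - 1)*(b + 3)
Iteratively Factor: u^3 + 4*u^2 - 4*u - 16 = (u + 4)*(u^2 - 4) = (u + 2)*(u + 4)*(u - 2)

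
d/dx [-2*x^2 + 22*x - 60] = 22 - 4*x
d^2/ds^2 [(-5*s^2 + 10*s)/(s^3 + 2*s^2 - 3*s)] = 10*(-s^3 + 6*s^2 + 3*s + 8)/(s^6 + 6*s^5 + 3*s^4 - 28*s^3 - 9*s^2 + 54*s - 27)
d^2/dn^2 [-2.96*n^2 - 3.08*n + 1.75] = -5.92000000000000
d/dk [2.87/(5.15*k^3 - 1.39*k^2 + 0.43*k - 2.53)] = (-44.3415*k^2 + 7.9786*k - 1.2341)/(5.15*k^3 - 1.39*k^2 + 0.43*k - 2.53)^2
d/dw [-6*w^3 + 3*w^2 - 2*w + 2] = -18*w^2 + 6*w - 2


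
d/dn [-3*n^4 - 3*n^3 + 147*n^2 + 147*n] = -12*n^3 - 9*n^2 + 294*n + 147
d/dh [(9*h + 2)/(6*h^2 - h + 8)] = (54*h^2 - 9*h - (9*h + 2)*(12*h - 1) + 72)/(6*h^2 - h + 8)^2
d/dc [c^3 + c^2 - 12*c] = 3*c^2 + 2*c - 12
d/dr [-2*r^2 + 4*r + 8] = 4 - 4*r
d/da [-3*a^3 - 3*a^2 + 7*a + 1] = -9*a^2 - 6*a + 7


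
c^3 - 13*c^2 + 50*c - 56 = (c - 7)*(c - 4)*(c - 2)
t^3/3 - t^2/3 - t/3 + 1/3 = (t/3 + 1/3)*(t - 1)^2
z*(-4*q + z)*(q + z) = -4*q^2*z - 3*q*z^2 + z^3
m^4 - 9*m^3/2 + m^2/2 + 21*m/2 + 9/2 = (m - 3)^2*(m + 1/2)*(m + 1)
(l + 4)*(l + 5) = l^2 + 9*l + 20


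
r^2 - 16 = (r - 4)*(r + 4)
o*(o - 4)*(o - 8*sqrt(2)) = o^3 - 8*sqrt(2)*o^2 - 4*o^2 + 32*sqrt(2)*o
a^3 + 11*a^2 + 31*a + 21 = (a + 1)*(a + 3)*(a + 7)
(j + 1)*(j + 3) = j^2 + 4*j + 3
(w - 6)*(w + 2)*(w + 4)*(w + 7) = w^4 + 7*w^3 - 28*w^2 - 244*w - 336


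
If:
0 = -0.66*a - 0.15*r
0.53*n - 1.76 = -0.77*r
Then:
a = -0.227272727272727*r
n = 3.32075471698113 - 1.45283018867925*r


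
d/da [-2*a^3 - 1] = -6*a^2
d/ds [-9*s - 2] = -9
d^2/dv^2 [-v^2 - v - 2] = -2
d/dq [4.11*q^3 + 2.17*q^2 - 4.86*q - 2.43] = 12.33*q^2 + 4.34*q - 4.86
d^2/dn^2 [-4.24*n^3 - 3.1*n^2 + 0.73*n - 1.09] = -25.44*n - 6.2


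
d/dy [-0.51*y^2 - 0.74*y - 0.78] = -1.02*y - 0.74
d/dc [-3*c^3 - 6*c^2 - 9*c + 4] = -9*c^2 - 12*c - 9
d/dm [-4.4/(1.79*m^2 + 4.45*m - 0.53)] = (15.752*m + 19.58)/(1.79*m^2 + 4.45*m - 0.53)^2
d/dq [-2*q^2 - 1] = -4*q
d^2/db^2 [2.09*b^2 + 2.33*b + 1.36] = 4.18000000000000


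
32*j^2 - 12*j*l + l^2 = (-8*j + l)*(-4*j + l)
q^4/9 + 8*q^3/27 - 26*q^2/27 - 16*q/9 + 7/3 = (q/3 + 1)^2*(q - 7/3)*(q - 1)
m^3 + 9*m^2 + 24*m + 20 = (m + 2)^2*(m + 5)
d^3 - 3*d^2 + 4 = (d - 2)^2*(d + 1)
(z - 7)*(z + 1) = z^2 - 6*z - 7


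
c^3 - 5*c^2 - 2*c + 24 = (c - 4)*(c - 3)*(c + 2)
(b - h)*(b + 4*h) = b^2 + 3*b*h - 4*h^2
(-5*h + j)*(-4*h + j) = 20*h^2 - 9*h*j + j^2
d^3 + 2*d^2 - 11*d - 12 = (d - 3)*(d + 1)*(d + 4)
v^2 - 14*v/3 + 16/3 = (v - 8/3)*(v - 2)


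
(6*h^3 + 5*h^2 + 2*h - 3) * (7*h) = 42*h^4 + 35*h^3 + 14*h^2 - 21*h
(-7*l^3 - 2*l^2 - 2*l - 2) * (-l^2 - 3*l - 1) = 7*l^5 + 23*l^4 + 15*l^3 + 10*l^2 + 8*l + 2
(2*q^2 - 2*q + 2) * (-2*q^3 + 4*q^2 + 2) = -4*q^5 + 12*q^4 - 12*q^3 + 12*q^2 - 4*q + 4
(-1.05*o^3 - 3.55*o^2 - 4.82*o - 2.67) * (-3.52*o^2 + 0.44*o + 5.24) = 3.696*o^5 + 12.034*o^4 + 9.9024*o^3 - 11.3244*o^2 - 26.4316*o - 13.9908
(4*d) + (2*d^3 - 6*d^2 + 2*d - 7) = 2*d^3 - 6*d^2 + 6*d - 7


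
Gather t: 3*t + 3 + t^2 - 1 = t^2 + 3*t + 2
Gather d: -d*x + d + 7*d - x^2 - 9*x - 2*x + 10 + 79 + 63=d*(8 - x) - x^2 - 11*x + 152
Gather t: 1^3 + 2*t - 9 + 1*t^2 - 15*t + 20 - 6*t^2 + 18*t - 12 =-5*t^2 + 5*t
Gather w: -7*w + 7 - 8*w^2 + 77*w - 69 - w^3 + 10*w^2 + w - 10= -w^3 + 2*w^2 + 71*w - 72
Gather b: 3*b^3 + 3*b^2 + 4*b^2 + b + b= 3*b^3 + 7*b^2 + 2*b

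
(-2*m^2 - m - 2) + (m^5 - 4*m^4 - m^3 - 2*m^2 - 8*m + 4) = m^5 - 4*m^4 - m^3 - 4*m^2 - 9*m + 2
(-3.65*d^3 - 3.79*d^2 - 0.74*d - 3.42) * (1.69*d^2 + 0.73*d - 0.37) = -6.1685*d^5 - 9.0696*d^4 - 2.6668*d^3 - 4.9177*d^2 - 2.2228*d + 1.2654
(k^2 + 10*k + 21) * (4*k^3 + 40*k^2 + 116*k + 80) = 4*k^5 + 80*k^4 + 600*k^3 + 2080*k^2 + 3236*k + 1680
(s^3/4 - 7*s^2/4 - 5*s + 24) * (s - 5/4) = s^4/4 - 33*s^3/16 - 45*s^2/16 + 121*s/4 - 30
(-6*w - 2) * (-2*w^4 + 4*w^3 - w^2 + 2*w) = 12*w^5 - 20*w^4 - 2*w^3 - 10*w^2 - 4*w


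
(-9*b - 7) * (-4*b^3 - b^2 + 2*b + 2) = 36*b^4 + 37*b^3 - 11*b^2 - 32*b - 14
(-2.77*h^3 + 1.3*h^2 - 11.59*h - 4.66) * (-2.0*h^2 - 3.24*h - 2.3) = 5.54*h^5 + 6.3748*h^4 + 25.339*h^3 + 43.8816*h^2 + 41.7554*h + 10.718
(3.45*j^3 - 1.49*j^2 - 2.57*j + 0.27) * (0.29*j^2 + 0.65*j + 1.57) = 1.0005*j^5 + 1.8104*j^4 + 3.7027*j^3 - 3.9315*j^2 - 3.8594*j + 0.4239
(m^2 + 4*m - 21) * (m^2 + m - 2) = m^4 + 5*m^3 - 19*m^2 - 29*m + 42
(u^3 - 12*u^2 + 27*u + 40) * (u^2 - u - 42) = u^5 - 13*u^4 - 3*u^3 + 517*u^2 - 1174*u - 1680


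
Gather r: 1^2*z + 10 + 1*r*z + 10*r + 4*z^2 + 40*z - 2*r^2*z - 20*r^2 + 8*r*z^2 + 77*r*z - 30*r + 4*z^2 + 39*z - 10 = r^2*(-2*z - 20) + r*(8*z^2 + 78*z - 20) + 8*z^2 + 80*z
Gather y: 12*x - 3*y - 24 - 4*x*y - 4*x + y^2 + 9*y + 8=8*x + y^2 + y*(6 - 4*x) - 16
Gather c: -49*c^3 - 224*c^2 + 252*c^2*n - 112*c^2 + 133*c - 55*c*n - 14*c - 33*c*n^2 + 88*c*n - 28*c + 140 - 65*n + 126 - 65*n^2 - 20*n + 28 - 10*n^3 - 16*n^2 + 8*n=-49*c^3 + c^2*(252*n - 336) + c*(-33*n^2 + 33*n + 91) - 10*n^3 - 81*n^2 - 77*n + 294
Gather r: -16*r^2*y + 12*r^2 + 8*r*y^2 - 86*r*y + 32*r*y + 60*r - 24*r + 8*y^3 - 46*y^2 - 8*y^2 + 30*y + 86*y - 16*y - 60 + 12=r^2*(12 - 16*y) + r*(8*y^2 - 54*y + 36) + 8*y^3 - 54*y^2 + 100*y - 48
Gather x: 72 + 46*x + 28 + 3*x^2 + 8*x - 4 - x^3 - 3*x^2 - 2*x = -x^3 + 52*x + 96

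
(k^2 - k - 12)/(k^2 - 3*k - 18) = (k - 4)/(k - 6)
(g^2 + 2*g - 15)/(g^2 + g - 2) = (g^2 + 2*g - 15)/(g^2 + g - 2)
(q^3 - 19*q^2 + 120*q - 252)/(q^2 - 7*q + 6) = (q^2 - 13*q + 42)/(q - 1)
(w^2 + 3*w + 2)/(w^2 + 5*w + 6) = (w + 1)/(w + 3)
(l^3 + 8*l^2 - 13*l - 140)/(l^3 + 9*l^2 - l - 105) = (l - 4)/(l - 3)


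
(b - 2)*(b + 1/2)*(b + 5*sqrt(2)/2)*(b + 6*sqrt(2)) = b^4 - 3*b^3/2 + 17*sqrt(2)*b^3/2 - 51*sqrt(2)*b^2/4 + 29*b^2 - 45*b - 17*sqrt(2)*b/2 - 30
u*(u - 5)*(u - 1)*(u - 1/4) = u^4 - 25*u^3/4 + 13*u^2/2 - 5*u/4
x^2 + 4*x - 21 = (x - 3)*(x + 7)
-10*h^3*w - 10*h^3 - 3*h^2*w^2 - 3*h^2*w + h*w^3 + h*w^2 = (-5*h + w)*(2*h + w)*(h*w + h)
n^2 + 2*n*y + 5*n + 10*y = (n + 5)*(n + 2*y)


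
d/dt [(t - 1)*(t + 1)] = 2*t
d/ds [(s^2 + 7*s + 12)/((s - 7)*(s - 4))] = 2*(-9*s^2 + 16*s + 164)/(s^4 - 22*s^3 + 177*s^2 - 616*s + 784)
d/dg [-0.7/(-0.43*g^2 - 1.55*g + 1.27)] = (-0.602*g - 1.085)/(0.43*g^2 + 1.55*g - 1.27)^2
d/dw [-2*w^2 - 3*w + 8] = -4*w - 3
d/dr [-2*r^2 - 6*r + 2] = -4*r - 6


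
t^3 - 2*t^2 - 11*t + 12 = (t - 4)*(t - 1)*(t + 3)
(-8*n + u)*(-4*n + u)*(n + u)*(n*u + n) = 32*n^4*u + 32*n^4 + 20*n^3*u^2 + 20*n^3*u - 11*n^2*u^3 - 11*n^2*u^2 + n*u^4 + n*u^3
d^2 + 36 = (d - 6*I)*(d + 6*I)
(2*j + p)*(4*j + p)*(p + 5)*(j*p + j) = 8*j^3*p^2 + 48*j^3*p + 40*j^3 + 6*j^2*p^3 + 36*j^2*p^2 + 30*j^2*p + j*p^4 + 6*j*p^3 + 5*j*p^2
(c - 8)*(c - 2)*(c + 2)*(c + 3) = c^4 - 5*c^3 - 28*c^2 + 20*c + 96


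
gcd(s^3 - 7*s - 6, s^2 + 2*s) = s + 2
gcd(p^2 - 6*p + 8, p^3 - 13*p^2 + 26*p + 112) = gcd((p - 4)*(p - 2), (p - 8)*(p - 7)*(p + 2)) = 1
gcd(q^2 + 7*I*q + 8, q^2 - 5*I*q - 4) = q - I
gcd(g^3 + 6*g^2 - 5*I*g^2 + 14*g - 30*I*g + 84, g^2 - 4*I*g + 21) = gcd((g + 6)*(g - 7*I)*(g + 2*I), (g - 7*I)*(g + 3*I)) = g - 7*I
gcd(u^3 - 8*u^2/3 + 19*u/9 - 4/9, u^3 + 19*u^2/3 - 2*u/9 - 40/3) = u - 4/3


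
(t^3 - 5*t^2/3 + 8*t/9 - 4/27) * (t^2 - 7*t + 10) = t^5 - 26*t^4/3 + 203*t^3/9 - 622*t^2/27 + 268*t/27 - 40/27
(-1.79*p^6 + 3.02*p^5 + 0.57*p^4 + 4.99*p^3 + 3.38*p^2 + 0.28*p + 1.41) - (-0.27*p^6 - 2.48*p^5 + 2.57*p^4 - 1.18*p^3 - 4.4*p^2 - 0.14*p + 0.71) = -1.52*p^6 + 5.5*p^5 - 2.0*p^4 + 6.17*p^3 + 7.78*p^2 + 0.42*p + 0.7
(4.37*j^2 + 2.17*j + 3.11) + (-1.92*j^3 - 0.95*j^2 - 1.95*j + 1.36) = -1.92*j^3 + 3.42*j^2 + 0.22*j + 4.47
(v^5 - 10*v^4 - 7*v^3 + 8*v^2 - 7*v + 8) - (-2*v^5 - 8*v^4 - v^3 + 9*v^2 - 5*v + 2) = 3*v^5 - 2*v^4 - 6*v^3 - v^2 - 2*v + 6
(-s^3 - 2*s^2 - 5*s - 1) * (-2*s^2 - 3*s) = 2*s^5 + 7*s^4 + 16*s^3 + 17*s^2 + 3*s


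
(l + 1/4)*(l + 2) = l^2 + 9*l/4 + 1/2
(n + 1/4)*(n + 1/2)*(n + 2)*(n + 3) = n^4 + 23*n^3/4 + 79*n^2/8 + 41*n/8 + 3/4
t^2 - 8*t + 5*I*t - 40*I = (t - 8)*(t + 5*I)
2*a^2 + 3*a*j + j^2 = (a + j)*(2*a + j)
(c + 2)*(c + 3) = c^2 + 5*c + 6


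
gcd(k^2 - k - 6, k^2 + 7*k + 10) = k + 2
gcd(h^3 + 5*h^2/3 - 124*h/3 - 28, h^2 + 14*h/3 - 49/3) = h + 7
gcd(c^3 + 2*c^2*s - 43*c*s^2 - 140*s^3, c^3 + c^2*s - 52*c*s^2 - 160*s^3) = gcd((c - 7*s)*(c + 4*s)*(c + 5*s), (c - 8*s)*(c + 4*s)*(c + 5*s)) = c^2 + 9*c*s + 20*s^2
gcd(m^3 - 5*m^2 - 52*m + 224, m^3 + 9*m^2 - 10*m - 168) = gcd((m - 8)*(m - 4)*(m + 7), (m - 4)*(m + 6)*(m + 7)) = m^2 + 3*m - 28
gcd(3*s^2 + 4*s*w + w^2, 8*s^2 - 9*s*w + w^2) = 1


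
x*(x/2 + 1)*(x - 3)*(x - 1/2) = x^4/2 - 3*x^3/4 - 11*x^2/4 + 3*x/2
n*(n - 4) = n^2 - 4*n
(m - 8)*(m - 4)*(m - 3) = m^3 - 15*m^2 + 68*m - 96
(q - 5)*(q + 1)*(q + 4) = q^3 - 21*q - 20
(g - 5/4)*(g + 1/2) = g^2 - 3*g/4 - 5/8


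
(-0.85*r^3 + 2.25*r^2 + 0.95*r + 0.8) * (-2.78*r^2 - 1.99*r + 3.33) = 2.363*r^5 - 4.5635*r^4 - 9.949*r^3 + 3.378*r^2 + 1.5715*r + 2.664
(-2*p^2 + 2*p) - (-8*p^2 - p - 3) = 6*p^2 + 3*p + 3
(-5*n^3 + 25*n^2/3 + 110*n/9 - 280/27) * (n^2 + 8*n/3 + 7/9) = -5*n^5 - 5*n^4 + 275*n^3/9 + 775*n^2/27 - 490*n/27 - 1960/243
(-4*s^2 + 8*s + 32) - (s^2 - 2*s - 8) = -5*s^2 + 10*s + 40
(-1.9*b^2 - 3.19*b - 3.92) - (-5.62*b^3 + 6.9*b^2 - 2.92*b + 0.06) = 5.62*b^3 - 8.8*b^2 - 0.27*b - 3.98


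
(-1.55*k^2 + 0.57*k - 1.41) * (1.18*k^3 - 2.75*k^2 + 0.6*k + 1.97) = -1.829*k^5 + 4.9351*k^4 - 4.1613*k^3 + 1.166*k^2 + 0.2769*k - 2.7777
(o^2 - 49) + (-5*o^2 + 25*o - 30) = -4*o^2 + 25*o - 79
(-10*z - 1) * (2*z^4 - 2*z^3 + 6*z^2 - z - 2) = -20*z^5 + 18*z^4 - 58*z^3 + 4*z^2 + 21*z + 2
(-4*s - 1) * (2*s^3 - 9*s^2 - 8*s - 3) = -8*s^4 + 34*s^3 + 41*s^2 + 20*s + 3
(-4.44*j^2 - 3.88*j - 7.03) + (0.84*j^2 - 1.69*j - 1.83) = -3.6*j^2 - 5.57*j - 8.86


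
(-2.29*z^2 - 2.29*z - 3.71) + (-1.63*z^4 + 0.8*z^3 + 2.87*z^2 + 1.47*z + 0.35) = -1.63*z^4 + 0.8*z^3 + 0.58*z^2 - 0.82*z - 3.36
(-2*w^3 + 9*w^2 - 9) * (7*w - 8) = -14*w^4 + 79*w^3 - 72*w^2 - 63*w + 72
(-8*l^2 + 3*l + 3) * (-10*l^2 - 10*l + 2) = 80*l^4 + 50*l^3 - 76*l^2 - 24*l + 6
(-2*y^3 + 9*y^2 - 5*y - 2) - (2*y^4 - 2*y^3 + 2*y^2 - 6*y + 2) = -2*y^4 + 7*y^2 + y - 4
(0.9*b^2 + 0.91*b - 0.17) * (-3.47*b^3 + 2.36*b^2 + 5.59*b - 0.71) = -3.123*b^5 - 1.0337*b^4 + 7.7685*b^3 + 4.0467*b^2 - 1.5964*b + 0.1207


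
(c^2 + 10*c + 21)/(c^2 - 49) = (c + 3)/(c - 7)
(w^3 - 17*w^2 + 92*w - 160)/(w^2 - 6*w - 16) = (w^2 - 9*w + 20)/(w + 2)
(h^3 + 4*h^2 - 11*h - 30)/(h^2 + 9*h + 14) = (h^2 + 2*h - 15)/(h + 7)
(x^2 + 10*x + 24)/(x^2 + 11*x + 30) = (x + 4)/(x + 5)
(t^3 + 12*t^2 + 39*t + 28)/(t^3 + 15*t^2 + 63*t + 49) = (t + 4)/(t + 7)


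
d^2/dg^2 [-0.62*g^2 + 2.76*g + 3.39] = -1.24000000000000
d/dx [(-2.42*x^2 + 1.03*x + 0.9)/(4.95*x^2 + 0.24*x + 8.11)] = (-5.6793*x^2 - 48.1624*x + 8.1373)/(24.5025*x^4 + 2.376*x^3 + 80.3466*x^2 + 3.8928*x + 65.7721)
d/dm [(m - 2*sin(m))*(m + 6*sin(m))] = 4*m*cos(m) + 2*m + 4*sin(m) - 12*sin(2*m)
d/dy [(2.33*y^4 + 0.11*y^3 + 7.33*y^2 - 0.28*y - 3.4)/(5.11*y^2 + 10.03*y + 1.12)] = (23.8126*y^5 + 70.6718*y^4 + 12.645*y^3 + 75.3203*y^2 + 51.1672*y + 33.7884)/(26.1121*y^4 + 102.5066*y^3 + 112.0473*y^2 + 22.4672*y + 1.2544)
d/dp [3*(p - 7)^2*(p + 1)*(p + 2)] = 12*p^3 - 99*p^2 + 54*p + 357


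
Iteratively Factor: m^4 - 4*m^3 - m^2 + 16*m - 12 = (m - 2)*(m^3 - 2*m^2 - 5*m + 6) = (m - 2)*(m + 2)*(m^2 - 4*m + 3) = (m - 2)*(m - 1)*(m + 2)*(m - 3)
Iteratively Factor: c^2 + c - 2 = (c + 2)*(c - 1)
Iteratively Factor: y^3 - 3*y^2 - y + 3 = (y - 3)*(y^2 - 1) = (y - 3)*(y - 1)*(y + 1)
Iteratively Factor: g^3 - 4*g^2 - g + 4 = (g + 1)*(g^2 - 5*g + 4) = (g - 4)*(g + 1)*(g - 1)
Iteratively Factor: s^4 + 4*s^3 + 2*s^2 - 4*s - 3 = (s + 1)*(s^3 + 3*s^2 - s - 3) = (s + 1)^2*(s^2 + 2*s - 3) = (s - 1)*(s + 1)^2*(s + 3)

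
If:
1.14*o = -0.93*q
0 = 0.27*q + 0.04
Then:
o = 0.12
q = -0.15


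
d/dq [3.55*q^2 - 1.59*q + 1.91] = 7.1*q - 1.59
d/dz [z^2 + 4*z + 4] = 2*z + 4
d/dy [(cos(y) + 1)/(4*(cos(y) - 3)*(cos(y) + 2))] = (cos(y)^2 + 2*cos(y) + 5)*sin(y)/(4*(cos(y) - 3)^2*(cos(y) + 2)^2)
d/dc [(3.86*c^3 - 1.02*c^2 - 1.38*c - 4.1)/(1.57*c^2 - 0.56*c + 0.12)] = (6.0602*c^4 - 4.3232*c^3 + 4.1274*c^2 + 12.6292*c - 2.4616)/(2.4649*c^4 - 1.7584*c^3 + 0.6904*c^2 - 0.1344*c + 0.0144)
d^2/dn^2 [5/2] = 0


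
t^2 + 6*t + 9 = (t + 3)^2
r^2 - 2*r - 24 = (r - 6)*(r + 4)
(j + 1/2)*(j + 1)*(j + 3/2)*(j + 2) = j^4 + 5*j^3 + 35*j^2/4 + 25*j/4 + 3/2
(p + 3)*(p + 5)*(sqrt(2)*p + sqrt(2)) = sqrt(2)*p^3 + 9*sqrt(2)*p^2 + 23*sqrt(2)*p + 15*sqrt(2)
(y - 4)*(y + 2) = y^2 - 2*y - 8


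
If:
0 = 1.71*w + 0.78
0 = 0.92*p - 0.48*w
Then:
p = -0.24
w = -0.46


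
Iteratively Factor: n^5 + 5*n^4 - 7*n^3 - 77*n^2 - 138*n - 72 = (n + 3)*(n^4 + 2*n^3 - 13*n^2 - 38*n - 24) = (n - 4)*(n + 3)*(n^3 + 6*n^2 + 11*n + 6) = (n - 4)*(n + 3)^2*(n^2 + 3*n + 2) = (n - 4)*(n + 2)*(n + 3)^2*(n + 1)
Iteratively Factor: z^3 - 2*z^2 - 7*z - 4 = (z + 1)*(z^2 - 3*z - 4) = (z + 1)^2*(z - 4)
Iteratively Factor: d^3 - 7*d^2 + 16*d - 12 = (d - 3)*(d^2 - 4*d + 4) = (d - 3)*(d - 2)*(d - 2)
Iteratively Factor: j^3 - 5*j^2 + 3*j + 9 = (j - 3)*(j^2 - 2*j - 3) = (j - 3)*(j + 1)*(j - 3)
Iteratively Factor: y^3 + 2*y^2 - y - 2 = (y + 1)*(y^2 + y - 2) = (y + 1)*(y + 2)*(y - 1)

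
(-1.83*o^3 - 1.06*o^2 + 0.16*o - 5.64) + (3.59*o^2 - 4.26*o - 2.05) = -1.83*o^3 + 2.53*o^2 - 4.1*o - 7.69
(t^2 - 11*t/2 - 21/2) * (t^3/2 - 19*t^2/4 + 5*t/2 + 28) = t^5/2 - 15*t^4/2 + 187*t^3/8 + 513*t^2/8 - 721*t/4 - 294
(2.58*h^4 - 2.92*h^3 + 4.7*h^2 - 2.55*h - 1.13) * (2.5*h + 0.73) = 6.45*h^5 - 5.4166*h^4 + 9.6184*h^3 - 2.944*h^2 - 4.6865*h - 0.8249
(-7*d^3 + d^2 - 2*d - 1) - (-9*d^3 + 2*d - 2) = 2*d^3 + d^2 - 4*d + 1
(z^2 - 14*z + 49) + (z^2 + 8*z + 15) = 2*z^2 - 6*z + 64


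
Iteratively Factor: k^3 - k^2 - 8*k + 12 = (k + 3)*(k^2 - 4*k + 4) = (k - 2)*(k + 3)*(k - 2)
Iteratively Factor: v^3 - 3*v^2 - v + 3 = (v - 1)*(v^2 - 2*v - 3) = (v - 1)*(v + 1)*(v - 3)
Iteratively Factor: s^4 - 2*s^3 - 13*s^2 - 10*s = (s + 1)*(s^3 - 3*s^2 - 10*s) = (s - 5)*(s + 1)*(s^2 + 2*s) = (s - 5)*(s + 1)*(s + 2)*(s)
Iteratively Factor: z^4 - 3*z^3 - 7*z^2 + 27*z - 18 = (z - 3)*(z^3 - 7*z + 6) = (z - 3)*(z + 3)*(z^2 - 3*z + 2) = (z - 3)*(z - 2)*(z + 3)*(z - 1)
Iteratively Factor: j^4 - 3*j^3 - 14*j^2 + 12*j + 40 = (j - 2)*(j^3 - j^2 - 16*j - 20) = (j - 2)*(j + 2)*(j^2 - 3*j - 10) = (j - 2)*(j + 2)^2*(j - 5)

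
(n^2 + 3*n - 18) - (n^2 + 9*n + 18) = -6*n - 36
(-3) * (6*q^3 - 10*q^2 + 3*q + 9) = -18*q^3 + 30*q^2 - 9*q - 27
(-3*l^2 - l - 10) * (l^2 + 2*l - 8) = -3*l^4 - 7*l^3 + 12*l^2 - 12*l + 80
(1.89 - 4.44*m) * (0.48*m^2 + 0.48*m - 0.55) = -2.1312*m^3 - 1.224*m^2 + 3.3492*m - 1.0395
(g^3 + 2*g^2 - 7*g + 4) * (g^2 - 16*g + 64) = g^5 - 14*g^4 + 25*g^3 + 244*g^2 - 512*g + 256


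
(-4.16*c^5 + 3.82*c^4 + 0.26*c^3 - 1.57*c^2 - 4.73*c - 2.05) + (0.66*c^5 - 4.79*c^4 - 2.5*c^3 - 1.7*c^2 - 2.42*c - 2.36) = -3.5*c^5 - 0.97*c^4 - 2.24*c^3 - 3.27*c^2 - 7.15*c - 4.41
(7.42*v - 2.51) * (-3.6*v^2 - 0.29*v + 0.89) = -26.712*v^3 + 6.8842*v^2 + 7.3317*v - 2.2339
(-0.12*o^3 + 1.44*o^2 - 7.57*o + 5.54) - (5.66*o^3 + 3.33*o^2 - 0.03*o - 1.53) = -5.78*o^3 - 1.89*o^2 - 7.54*o + 7.07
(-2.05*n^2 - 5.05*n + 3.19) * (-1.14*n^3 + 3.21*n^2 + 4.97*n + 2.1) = 2.337*n^5 - 0.8235*n^4 - 30.0356*n^3 - 19.1636*n^2 + 5.2493*n + 6.699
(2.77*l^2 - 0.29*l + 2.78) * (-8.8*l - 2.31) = -24.376*l^3 - 3.8467*l^2 - 23.7941*l - 6.4218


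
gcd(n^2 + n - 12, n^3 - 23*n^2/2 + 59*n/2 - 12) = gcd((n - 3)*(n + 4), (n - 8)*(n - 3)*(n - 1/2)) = n - 3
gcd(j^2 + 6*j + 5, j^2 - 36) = 1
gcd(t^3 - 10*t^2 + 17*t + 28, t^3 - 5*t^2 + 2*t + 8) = t^2 - 3*t - 4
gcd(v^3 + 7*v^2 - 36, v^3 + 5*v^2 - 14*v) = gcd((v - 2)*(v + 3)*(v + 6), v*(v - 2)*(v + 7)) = v - 2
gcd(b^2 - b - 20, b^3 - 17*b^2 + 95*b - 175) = b - 5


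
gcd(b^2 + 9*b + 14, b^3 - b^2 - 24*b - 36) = b + 2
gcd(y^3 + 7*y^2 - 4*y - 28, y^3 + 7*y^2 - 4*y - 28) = y^3 + 7*y^2 - 4*y - 28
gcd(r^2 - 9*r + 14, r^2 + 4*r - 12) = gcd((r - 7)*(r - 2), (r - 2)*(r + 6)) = r - 2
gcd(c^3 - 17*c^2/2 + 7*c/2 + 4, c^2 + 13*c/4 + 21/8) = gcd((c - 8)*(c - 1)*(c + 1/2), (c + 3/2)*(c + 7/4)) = 1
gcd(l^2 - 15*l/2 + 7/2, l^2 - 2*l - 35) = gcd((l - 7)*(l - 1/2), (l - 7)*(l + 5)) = l - 7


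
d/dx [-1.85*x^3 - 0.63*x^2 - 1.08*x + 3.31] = -5.55*x^2 - 1.26*x - 1.08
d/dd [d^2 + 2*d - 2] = 2*d + 2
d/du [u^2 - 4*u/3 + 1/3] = 2*u - 4/3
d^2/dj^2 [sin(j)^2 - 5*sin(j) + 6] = 5*sin(j) + 2*cos(2*j)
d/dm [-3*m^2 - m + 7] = -6*m - 1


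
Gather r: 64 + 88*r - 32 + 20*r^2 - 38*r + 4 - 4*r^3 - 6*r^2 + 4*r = -4*r^3 + 14*r^2 + 54*r + 36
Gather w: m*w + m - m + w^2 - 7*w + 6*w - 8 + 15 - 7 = w^2 + w*(m - 1)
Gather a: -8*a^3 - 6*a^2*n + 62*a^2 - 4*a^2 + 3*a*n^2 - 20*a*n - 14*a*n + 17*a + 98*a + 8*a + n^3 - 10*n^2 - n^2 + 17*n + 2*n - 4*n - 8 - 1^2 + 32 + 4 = -8*a^3 + a^2*(58 - 6*n) + a*(3*n^2 - 34*n + 123) + n^3 - 11*n^2 + 15*n + 27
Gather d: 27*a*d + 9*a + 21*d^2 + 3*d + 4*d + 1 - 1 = 9*a + 21*d^2 + d*(27*a + 7)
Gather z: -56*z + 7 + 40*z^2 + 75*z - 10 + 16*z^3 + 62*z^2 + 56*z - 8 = 16*z^3 + 102*z^2 + 75*z - 11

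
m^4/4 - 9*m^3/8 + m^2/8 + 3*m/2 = m*(m/4 + 1/4)*(m - 4)*(m - 3/2)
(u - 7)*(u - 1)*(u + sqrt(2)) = u^3 - 8*u^2 + sqrt(2)*u^2 - 8*sqrt(2)*u + 7*u + 7*sqrt(2)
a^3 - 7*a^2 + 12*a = a*(a - 4)*(a - 3)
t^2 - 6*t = t*(t - 6)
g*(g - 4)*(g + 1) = g^3 - 3*g^2 - 4*g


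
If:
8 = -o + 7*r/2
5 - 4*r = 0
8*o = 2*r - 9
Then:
No Solution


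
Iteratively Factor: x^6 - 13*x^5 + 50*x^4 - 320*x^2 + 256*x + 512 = (x + 1)*(x^5 - 14*x^4 + 64*x^3 - 64*x^2 - 256*x + 512) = (x - 4)*(x + 1)*(x^4 - 10*x^3 + 24*x^2 + 32*x - 128) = (x - 4)*(x + 1)*(x + 2)*(x^3 - 12*x^2 + 48*x - 64) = (x - 4)^2*(x + 1)*(x + 2)*(x^2 - 8*x + 16) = (x - 4)^3*(x + 1)*(x + 2)*(x - 4)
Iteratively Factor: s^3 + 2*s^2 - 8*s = (s - 2)*(s^2 + 4*s) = s*(s - 2)*(s + 4)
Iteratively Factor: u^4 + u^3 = (u)*(u^3 + u^2) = u^2*(u^2 + u) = u^3*(u + 1)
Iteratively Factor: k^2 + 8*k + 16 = (k + 4)*(k + 4)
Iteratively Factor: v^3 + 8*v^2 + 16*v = (v + 4)*(v^2 + 4*v) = (v + 4)^2*(v)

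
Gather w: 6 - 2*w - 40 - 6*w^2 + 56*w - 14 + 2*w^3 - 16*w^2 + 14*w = 2*w^3 - 22*w^2 + 68*w - 48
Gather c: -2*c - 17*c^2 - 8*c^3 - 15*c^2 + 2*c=-8*c^3 - 32*c^2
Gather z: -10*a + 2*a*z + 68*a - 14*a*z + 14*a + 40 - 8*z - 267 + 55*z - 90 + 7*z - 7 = 72*a + z*(54 - 12*a) - 324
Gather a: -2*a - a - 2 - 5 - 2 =-3*a - 9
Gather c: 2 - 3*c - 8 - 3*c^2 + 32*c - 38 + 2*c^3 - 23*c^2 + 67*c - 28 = 2*c^3 - 26*c^2 + 96*c - 72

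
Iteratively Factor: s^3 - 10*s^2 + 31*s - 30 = (s - 5)*(s^2 - 5*s + 6) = (s - 5)*(s - 2)*(s - 3)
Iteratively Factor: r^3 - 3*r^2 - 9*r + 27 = (r - 3)*(r^2 - 9) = (r - 3)*(r + 3)*(r - 3)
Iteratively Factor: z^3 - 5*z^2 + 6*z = (z - 3)*(z^2 - 2*z) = (z - 3)*(z - 2)*(z)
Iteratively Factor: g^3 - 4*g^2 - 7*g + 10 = (g - 5)*(g^2 + g - 2) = (g - 5)*(g - 1)*(g + 2)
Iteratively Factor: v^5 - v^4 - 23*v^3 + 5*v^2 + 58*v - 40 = (v - 1)*(v^4 - 23*v^2 - 18*v + 40) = (v - 1)*(v + 4)*(v^3 - 4*v^2 - 7*v + 10) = (v - 1)*(v + 2)*(v + 4)*(v^2 - 6*v + 5) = (v - 1)^2*(v + 2)*(v + 4)*(v - 5)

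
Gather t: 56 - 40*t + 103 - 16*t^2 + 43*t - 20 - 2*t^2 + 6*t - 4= -18*t^2 + 9*t + 135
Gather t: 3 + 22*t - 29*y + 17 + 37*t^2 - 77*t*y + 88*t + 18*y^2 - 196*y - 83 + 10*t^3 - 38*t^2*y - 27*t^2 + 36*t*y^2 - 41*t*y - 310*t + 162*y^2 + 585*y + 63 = 10*t^3 + t^2*(10 - 38*y) + t*(36*y^2 - 118*y - 200) + 180*y^2 + 360*y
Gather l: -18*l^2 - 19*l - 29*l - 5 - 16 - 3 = -18*l^2 - 48*l - 24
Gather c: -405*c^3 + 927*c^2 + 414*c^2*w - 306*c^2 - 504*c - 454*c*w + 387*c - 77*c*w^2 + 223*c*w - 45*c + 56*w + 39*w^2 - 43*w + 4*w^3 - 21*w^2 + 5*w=-405*c^3 + c^2*(414*w + 621) + c*(-77*w^2 - 231*w - 162) + 4*w^3 + 18*w^2 + 18*w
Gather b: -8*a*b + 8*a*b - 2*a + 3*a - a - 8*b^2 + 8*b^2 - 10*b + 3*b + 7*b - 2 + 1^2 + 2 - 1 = 0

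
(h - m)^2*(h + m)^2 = h^4 - 2*h^2*m^2 + m^4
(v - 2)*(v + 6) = v^2 + 4*v - 12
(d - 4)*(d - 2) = d^2 - 6*d + 8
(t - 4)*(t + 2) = t^2 - 2*t - 8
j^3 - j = j*(j - 1)*(j + 1)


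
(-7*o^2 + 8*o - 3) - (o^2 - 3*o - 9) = -8*o^2 + 11*o + 6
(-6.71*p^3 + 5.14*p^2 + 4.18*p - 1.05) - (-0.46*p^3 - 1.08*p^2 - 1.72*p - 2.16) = -6.25*p^3 + 6.22*p^2 + 5.9*p + 1.11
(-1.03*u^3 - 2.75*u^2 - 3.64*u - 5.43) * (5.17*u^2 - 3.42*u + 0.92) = -5.3251*u^5 - 10.6949*u^4 - 10.3614*u^3 - 18.1543*u^2 + 15.2218*u - 4.9956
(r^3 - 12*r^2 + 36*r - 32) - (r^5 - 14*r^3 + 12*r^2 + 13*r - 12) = -r^5 + 15*r^3 - 24*r^2 + 23*r - 20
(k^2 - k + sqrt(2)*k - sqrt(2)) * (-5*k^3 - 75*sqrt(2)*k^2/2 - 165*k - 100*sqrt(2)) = -5*k^5 - 85*sqrt(2)*k^4/2 + 5*k^4 - 240*k^3 + 85*sqrt(2)*k^3/2 - 265*sqrt(2)*k^2 + 240*k^2 - 200*k + 265*sqrt(2)*k + 200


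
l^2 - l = l*(l - 1)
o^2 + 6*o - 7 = (o - 1)*(o + 7)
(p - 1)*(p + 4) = p^2 + 3*p - 4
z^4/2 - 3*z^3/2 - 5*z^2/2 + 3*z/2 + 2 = (z/2 + 1/2)*(z - 4)*(z - 1)*(z + 1)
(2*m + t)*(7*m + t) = 14*m^2 + 9*m*t + t^2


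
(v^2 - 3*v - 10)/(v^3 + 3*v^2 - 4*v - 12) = (v - 5)/(v^2 + v - 6)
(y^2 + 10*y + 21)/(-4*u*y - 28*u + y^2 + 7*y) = (y + 3)/(-4*u + y)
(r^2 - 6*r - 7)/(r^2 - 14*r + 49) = (r + 1)/(r - 7)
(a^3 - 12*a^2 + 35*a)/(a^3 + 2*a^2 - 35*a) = (a - 7)/(a + 7)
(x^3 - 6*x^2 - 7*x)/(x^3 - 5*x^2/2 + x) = 2*(x^2 - 6*x - 7)/(2*x^2 - 5*x + 2)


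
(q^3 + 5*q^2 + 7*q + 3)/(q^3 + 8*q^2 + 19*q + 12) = (q + 1)/(q + 4)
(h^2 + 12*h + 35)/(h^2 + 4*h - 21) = (h + 5)/(h - 3)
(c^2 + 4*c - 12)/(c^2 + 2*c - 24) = (c - 2)/(c - 4)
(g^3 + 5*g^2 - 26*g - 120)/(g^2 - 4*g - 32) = (g^2 + g - 30)/(g - 8)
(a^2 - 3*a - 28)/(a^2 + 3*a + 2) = (a^2 - 3*a - 28)/(a^2 + 3*a + 2)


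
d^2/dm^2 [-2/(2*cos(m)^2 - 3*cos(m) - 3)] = 2*(-16*sin(m)^4 + 41*sin(m)^2 - 27*cos(m)/2 + 9*cos(3*m)/2 + 5)/(2*sin(m)^2 + 3*cos(m) + 1)^3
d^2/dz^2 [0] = 0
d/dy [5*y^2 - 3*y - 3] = 10*y - 3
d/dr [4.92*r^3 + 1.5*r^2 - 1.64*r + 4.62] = 14.76*r^2 + 3.0*r - 1.64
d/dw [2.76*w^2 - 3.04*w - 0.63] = 5.52*w - 3.04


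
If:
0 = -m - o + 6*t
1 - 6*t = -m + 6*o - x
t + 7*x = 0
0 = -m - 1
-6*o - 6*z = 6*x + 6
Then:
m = -1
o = 43/295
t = -42/295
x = 6/295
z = -344/295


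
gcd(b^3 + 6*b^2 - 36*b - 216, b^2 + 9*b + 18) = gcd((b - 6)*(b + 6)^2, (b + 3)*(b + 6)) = b + 6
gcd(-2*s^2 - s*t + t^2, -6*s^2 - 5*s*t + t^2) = s + t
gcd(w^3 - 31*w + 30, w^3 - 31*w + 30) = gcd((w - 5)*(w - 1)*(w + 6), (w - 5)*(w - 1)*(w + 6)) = w^3 - 31*w + 30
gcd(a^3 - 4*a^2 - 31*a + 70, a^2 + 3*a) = 1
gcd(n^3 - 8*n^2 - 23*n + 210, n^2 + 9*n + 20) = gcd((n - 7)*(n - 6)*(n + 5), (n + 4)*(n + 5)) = n + 5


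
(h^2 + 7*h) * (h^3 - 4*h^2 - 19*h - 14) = h^5 + 3*h^4 - 47*h^3 - 147*h^2 - 98*h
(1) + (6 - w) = 7 - w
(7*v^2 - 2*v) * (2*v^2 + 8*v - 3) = 14*v^4 + 52*v^3 - 37*v^2 + 6*v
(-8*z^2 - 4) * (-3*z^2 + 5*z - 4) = 24*z^4 - 40*z^3 + 44*z^2 - 20*z + 16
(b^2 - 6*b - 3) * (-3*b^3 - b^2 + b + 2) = -3*b^5 + 17*b^4 + 16*b^3 - b^2 - 15*b - 6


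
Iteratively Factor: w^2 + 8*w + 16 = (w + 4)*(w + 4)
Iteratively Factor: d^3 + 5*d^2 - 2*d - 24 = (d + 3)*(d^2 + 2*d - 8) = (d + 3)*(d + 4)*(d - 2)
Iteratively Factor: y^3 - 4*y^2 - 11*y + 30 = (y - 2)*(y^2 - 2*y - 15) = (y - 5)*(y - 2)*(y + 3)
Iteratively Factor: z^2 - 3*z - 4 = (z + 1)*(z - 4)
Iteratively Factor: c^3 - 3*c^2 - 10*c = (c + 2)*(c^2 - 5*c) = c*(c + 2)*(c - 5)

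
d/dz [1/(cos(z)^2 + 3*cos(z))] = (2*cos(z) + 3)*sin(z)/((cos(z) + 3)^2*cos(z)^2)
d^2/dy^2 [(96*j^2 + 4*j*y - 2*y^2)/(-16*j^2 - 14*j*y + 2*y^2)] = -10*j/(j^3 + 3*j^2*y + 3*j*y^2 + y^3)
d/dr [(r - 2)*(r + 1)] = 2*r - 1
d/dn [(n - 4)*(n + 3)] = 2*n - 1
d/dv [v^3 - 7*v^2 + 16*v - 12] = 3*v^2 - 14*v + 16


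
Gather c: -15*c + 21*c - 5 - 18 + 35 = 6*c + 12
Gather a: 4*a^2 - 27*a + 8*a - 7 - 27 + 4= 4*a^2 - 19*a - 30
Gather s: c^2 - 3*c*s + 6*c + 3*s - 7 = c^2 + 6*c + s*(3 - 3*c) - 7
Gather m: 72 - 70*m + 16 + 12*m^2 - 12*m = 12*m^2 - 82*m + 88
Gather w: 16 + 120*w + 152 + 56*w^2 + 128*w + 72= 56*w^2 + 248*w + 240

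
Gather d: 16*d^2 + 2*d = 16*d^2 + 2*d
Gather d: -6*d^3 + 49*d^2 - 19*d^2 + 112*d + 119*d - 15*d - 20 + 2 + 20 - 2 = -6*d^3 + 30*d^2 + 216*d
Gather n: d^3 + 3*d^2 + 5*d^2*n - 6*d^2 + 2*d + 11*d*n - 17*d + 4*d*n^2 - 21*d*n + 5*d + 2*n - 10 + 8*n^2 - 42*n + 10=d^3 - 3*d^2 - 10*d + n^2*(4*d + 8) + n*(5*d^2 - 10*d - 40)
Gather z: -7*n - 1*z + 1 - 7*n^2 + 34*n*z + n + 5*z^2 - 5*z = -7*n^2 - 6*n + 5*z^2 + z*(34*n - 6) + 1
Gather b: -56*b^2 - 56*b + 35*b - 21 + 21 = -56*b^2 - 21*b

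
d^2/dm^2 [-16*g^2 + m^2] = 2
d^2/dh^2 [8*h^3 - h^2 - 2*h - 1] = 48*h - 2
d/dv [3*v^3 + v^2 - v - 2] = 9*v^2 + 2*v - 1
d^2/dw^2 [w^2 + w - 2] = 2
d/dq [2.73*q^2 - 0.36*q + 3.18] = 5.46*q - 0.36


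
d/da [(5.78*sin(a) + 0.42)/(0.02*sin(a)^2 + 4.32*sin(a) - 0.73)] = (-0.0167999999999964*sin(a) + 0.0578*cos(2*a) - 6.0916)*cos(a)/(0.02*sin(a)^2 + 4.32*sin(a) - 0.73)^2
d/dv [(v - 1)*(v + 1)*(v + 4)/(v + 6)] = 2*(v^3 + 11*v^2 + 24*v - 1)/(v^2 + 12*v + 36)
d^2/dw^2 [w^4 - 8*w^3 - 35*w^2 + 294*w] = 12*w^2 - 48*w - 70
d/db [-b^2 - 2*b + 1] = -2*b - 2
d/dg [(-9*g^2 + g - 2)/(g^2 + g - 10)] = 2*(-5*g^2 + 92*g - 4)/(g^4 + 2*g^3 - 19*g^2 - 20*g + 100)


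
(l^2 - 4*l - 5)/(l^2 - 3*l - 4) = (l - 5)/(l - 4)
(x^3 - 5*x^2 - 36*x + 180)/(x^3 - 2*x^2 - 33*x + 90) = (x - 6)/(x - 3)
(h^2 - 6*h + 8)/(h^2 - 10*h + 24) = (h - 2)/(h - 6)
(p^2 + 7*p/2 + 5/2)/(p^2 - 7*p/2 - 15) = (p + 1)/(p - 6)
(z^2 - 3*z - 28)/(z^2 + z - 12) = (z - 7)/(z - 3)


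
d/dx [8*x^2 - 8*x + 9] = 16*x - 8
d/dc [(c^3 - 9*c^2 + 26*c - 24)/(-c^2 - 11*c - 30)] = (-c^4 - 22*c^3 + 35*c^2 + 492*c - 1044)/(c^4 + 22*c^3 + 181*c^2 + 660*c + 900)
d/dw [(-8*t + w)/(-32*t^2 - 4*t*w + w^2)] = -1/(16*t^2 + 8*t*w + w^2)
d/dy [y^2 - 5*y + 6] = 2*y - 5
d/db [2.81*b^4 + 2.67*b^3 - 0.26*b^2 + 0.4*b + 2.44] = 11.24*b^3 + 8.01*b^2 - 0.52*b + 0.4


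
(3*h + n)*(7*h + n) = 21*h^2 + 10*h*n + n^2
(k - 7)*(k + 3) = k^2 - 4*k - 21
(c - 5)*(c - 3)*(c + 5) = c^3 - 3*c^2 - 25*c + 75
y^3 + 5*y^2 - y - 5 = (y - 1)*(y + 1)*(y + 5)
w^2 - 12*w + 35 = (w - 7)*(w - 5)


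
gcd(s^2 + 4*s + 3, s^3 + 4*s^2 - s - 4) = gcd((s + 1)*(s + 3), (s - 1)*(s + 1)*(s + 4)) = s + 1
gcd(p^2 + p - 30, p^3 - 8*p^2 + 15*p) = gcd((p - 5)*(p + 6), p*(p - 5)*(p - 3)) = p - 5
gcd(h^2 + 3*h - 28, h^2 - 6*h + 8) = h - 4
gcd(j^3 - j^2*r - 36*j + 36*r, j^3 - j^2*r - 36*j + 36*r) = -j^3 + j^2*r + 36*j - 36*r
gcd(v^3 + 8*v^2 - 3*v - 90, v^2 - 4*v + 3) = v - 3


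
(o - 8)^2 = o^2 - 16*o + 64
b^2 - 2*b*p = b*(b - 2*p)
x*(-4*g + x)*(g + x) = -4*g^2*x - 3*g*x^2 + x^3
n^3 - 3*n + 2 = (n - 1)^2*(n + 2)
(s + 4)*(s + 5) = s^2 + 9*s + 20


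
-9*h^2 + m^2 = (-3*h + m)*(3*h + m)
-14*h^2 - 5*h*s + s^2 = (-7*h + s)*(2*h + s)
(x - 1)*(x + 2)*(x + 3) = x^3 + 4*x^2 + x - 6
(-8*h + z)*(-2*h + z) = 16*h^2 - 10*h*z + z^2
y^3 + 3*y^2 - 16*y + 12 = (y - 2)*(y - 1)*(y + 6)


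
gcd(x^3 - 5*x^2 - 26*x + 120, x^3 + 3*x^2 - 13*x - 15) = x + 5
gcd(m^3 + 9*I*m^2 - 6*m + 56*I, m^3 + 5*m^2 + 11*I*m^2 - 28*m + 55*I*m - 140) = m^2 + 11*I*m - 28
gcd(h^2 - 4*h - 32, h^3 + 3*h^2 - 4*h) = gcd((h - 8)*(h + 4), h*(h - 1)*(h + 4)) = h + 4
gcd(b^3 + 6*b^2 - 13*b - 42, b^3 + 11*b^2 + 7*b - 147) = b^2 + 4*b - 21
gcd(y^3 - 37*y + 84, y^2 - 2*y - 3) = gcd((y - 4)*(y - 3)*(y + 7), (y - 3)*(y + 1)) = y - 3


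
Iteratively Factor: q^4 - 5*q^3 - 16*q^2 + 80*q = (q - 5)*(q^3 - 16*q) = (q - 5)*(q - 4)*(q^2 + 4*q) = q*(q - 5)*(q - 4)*(q + 4)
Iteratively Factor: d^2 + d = (d + 1)*(d)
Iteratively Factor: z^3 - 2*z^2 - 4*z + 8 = (z - 2)*(z^2 - 4) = (z - 2)^2*(z + 2)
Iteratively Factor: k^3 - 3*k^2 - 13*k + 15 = (k - 1)*(k^2 - 2*k - 15) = (k - 1)*(k + 3)*(k - 5)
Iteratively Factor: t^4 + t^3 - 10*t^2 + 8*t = (t - 1)*(t^3 + 2*t^2 - 8*t) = t*(t - 1)*(t^2 + 2*t - 8) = t*(t - 2)*(t - 1)*(t + 4)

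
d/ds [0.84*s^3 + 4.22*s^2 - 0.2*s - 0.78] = 2.52*s^2 + 8.44*s - 0.2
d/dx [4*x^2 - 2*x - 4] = 8*x - 2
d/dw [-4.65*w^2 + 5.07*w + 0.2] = 5.07 - 9.3*w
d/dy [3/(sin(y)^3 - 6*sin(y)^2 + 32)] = -9*sin(2*y)/(2*(sin(y) - 4)^3*(sin(y) + 2)^2)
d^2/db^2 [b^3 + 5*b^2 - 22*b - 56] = 6*b + 10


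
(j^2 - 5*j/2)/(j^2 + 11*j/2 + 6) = j*(2*j - 5)/(2*j^2 + 11*j + 12)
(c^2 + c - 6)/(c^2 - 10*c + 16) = (c + 3)/(c - 8)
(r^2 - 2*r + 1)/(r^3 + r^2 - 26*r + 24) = (r - 1)/(r^2 + 2*r - 24)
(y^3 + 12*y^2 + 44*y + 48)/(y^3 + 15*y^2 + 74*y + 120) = (y + 2)/(y + 5)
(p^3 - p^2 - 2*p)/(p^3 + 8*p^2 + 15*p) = (p^2 - p - 2)/(p^2 + 8*p + 15)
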